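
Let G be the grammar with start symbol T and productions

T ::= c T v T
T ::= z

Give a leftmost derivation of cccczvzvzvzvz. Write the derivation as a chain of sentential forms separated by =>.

T => cTvT => ccTvTvT => cccTvTvTvT => ccccTvTvTvTvT => cccczvTvTvTvT => cccczvzvTvTvT => cccczvzvzvTvT => cccczvzvzvzvT => cccczvzvzvzvz

T => cTvT   [T ::= c T v T]
cTvT => ccTvTvT   [T ::= c T v T]
ccTvTvT => cccTvTvTvT   [T ::= c T v T]
cccTvTvTvT => ccccTvTvTvTvT   [T ::= c T v T]
ccccTvTvTvTvT => cccczvTvTvTvT   [T ::= z]
cccczvTvTvTvT => cccczvzvTvTvT   [T ::= z]
cccczvzvTvTvT => cccczvzvzvTvT   [T ::= z]
cccczvzvzvTvT => cccczvzvzvzvT   [T ::= z]
cccczvzvzvzvT => cccczvzvzvzvz   [T ::= z]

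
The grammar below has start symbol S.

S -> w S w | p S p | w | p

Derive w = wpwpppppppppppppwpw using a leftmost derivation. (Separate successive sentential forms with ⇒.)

S ⇒ wSw   [S -> w S w]
wSw ⇒ wpSpw   [S -> p S p]
wpSpw ⇒ wpwSwpw   [S -> w S w]
wpwSwpw ⇒ wpwpSpwpw   [S -> p S p]
wpwpSpwpw ⇒ wpwppSppwpw   [S -> p S p]
wpwppSppwpw ⇒ wpwpppSpppwpw   [S -> p S p]
wpwpppSpppwpw ⇒ wpwppppSppppwpw   [S -> p S p]
wpwppppSppppwpw ⇒ wpwpppppSpppppwpw   [S -> p S p]
wpwpppppSpppppwpw ⇒ wpwppppppSppppppwpw   [S -> p S p]
wpwppppppSppppppwpw ⇒ wpwpppppppppppppwpw   [S -> p]

S ⇒ wSw ⇒ wpSpw ⇒ wpwSwpw ⇒ wpwpSpwpw ⇒ wpwppSppwpw ⇒ wpwpppSpppwpw ⇒ wpwppppSppppwpw ⇒ wpwpppppSpppppwpw ⇒ wpwppppppSppppppwpw ⇒ wpwpppppppppppppwpw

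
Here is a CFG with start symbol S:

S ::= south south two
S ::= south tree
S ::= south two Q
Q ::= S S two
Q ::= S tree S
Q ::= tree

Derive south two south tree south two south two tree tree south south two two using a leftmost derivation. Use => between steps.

S => south two Q => south two S S two => south two south tree S two => south two south tree south two Q two => south two south tree south two S tree S two => south two south tree south two south two Q tree S two => south two south tree south two south two tree tree S two => south two south tree south two south two tree tree south south two two

S => south two Q   [S ::= south two Q]
south two Q => south two S S two   [Q ::= S S two]
south two S S two => south two south tree S two   [S ::= south tree]
south two south tree S two => south two south tree south two Q two   [S ::= south two Q]
south two south tree south two Q two => south two south tree south two S tree S two   [Q ::= S tree S]
south two south tree south two S tree S two => south two south tree south two south two Q tree S two   [S ::= south two Q]
south two south tree south two south two Q tree S two => south two south tree south two south two tree tree S two   [Q ::= tree]
south two south tree south two south two tree tree S two => south two south tree south two south two tree tree south south two two   [S ::= south south two]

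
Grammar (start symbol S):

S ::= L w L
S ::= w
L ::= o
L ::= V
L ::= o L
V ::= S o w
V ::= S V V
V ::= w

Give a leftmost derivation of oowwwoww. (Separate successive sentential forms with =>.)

S => LwL => oLwL => oowL => oowV => oowSVV => oowLwLVV => oowVwLVV => oowwwLVV => oowwwoVV => oowwwowV => oowwwoww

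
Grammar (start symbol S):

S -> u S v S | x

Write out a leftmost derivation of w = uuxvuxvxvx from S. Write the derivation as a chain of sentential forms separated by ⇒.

S ⇒ uSvS ⇒ uuSvSvS ⇒ uuxvSvS ⇒ uuxvuSvSvS ⇒ uuxvuxvSvS ⇒ uuxvuxvxvS ⇒ uuxvuxvxvx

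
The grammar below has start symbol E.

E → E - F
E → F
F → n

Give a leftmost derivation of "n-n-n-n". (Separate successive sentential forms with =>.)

E => E-F   [E → E - F]
E-F => E-F-F   [E → E - F]
E-F-F => E-F-F-F   [E → E - F]
E-F-F-F => F-F-F-F   [E → F]
F-F-F-F => n-F-F-F   [F → n]
n-F-F-F => n-n-F-F   [F → n]
n-n-F-F => n-n-n-F   [F → n]
n-n-n-F => n-n-n-n   [F → n]

E => E-F => E-F-F => E-F-F-F => F-F-F-F => n-F-F-F => n-n-F-F => n-n-n-F => n-n-n-n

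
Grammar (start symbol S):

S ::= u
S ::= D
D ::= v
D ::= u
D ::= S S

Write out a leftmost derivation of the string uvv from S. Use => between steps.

S=>D=>SS=>DS=>SSS=>uSS=>uDS=>uvS=>uvD=>uvv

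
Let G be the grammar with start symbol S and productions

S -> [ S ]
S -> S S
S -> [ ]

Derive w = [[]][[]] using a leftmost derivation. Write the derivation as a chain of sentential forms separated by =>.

S => SS => [S]S => [[]]S => [[]][S] => [[]][[]]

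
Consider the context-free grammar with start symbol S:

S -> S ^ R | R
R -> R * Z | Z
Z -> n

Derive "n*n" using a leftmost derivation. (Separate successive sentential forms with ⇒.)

S ⇒ R ⇒ R*Z ⇒ Z*Z ⇒ n*Z ⇒ n*n

S ⇒ R   [S -> R]
R ⇒ R*Z   [R -> R * Z]
R*Z ⇒ Z*Z   [R -> Z]
Z*Z ⇒ n*Z   [Z -> n]
n*Z ⇒ n*n   [Z -> n]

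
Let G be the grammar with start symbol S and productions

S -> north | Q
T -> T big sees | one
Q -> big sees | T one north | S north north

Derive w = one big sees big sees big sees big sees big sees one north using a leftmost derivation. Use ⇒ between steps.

S ⇒ Q ⇒ T one north ⇒ T big sees one north ⇒ T big sees big sees one north ⇒ T big sees big sees big sees one north ⇒ T big sees big sees big sees big sees one north ⇒ T big sees big sees big sees big sees big sees one north ⇒ one big sees big sees big sees big sees big sees one north

S ⇒ Q   [S -> Q]
Q ⇒ T one north   [Q -> T one north]
T one north ⇒ T big sees one north   [T -> T big sees]
T big sees one north ⇒ T big sees big sees one north   [T -> T big sees]
T big sees big sees one north ⇒ T big sees big sees big sees one north   [T -> T big sees]
T big sees big sees big sees one north ⇒ T big sees big sees big sees big sees one north   [T -> T big sees]
T big sees big sees big sees big sees one north ⇒ T big sees big sees big sees big sees big sees one north   [T -> T big sees]
T big sees big sees big sees big sees big sees one north ⇒ one big sees big sees big sees big sees big sees one north   [T -> one]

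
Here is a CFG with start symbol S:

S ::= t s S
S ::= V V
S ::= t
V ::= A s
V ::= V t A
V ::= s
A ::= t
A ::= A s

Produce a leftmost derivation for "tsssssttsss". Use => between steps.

S => VV => VtAV => AstAV => AsstAV => AssstAV => AsssstAV => AssssstAV => tssssstAV => tssssstAsV => tssssstAssV => tsssssttssV => tsssssttsss

S => VV   [S ::= V V]
VV => VtAV   [V ::= V t A]
VtAV => AstAV   [V ::= A s]
AstAV => AsstAV   [A ::= A s]
AsstAV => AssstAV   [A ::= A s]
AssstAV => AsssstAV   [A ::= A s]
AsssstAV => AssssstAV   [A ::= A s]
AssssstAV => tssssstAV   [A ::= t]
tssssstAV => tssssstAsV   [A ::= A s]
tssssstAsV => tssssstAssV   [A ::= A s]
tssssstAssV => tsssssttssV   [A ::= t]
tsssssttssV => tsssssttsss   [V ::= s]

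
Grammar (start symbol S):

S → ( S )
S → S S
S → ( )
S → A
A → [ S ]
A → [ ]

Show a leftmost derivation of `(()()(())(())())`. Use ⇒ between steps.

S⇒(S)⇒(SS)⇒(SSS)⇒(SSSS)⇒(SSSSS)⇒(()SSSS)⇒(()()SSS)⇒(()()(S)SS)⇒(()()(())SS)⇒(()()(())(S)S)⇒(()()(())(())S)⇒(()()(())(())())

S ⇒ (S)   [S → ( S )]
(S) ⇒ (SS)   [S → S S]
(SS) ⇒ (SSS)   [S → S S]
(SSS) ⇒ (SSSS)   [S → S S]
(SSSS) ⇒ (SSSSS)   [S → S S]
(SSSSS) ⇒ (()SSSS)   [S → ( )]
(()SSSS) ⇒ (()()SSS)   [S → ( )]
(()()SSS) ⇒ (()()(S)SS)   [S → ( S )]
(()()(S)SS) ⇒ (()()(())SS)   [S → ( )]
(()()(())SS) ⇒ (()()(())(S)S)   [S → ( S )]
(()()(())(S)S) ⇒ (()()(())(())S)   [S → ( )]
(()()(())(())S) ⇒ (()()(())(())())   [S → ( )]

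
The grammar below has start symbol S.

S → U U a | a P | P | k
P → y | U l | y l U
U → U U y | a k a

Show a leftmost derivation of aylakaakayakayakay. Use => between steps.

S => aP => aylU => aylUUy => aylUUyUy => aylUUyUyUy => aylakaUyUyUy => aylakaakayUyUy => aylakaakayakayUy => aylakaakayakayakay

S => aP   [S → a P]
aP => aylU   [P → y l U]
aylU => aylUUy   [U → U U y]
aylUUy => aylUUyUy   [U → U U y]
aylUUyUy => aylUUyUyUy   [U → U U y]
aylUUyUyUy => aylakaUyUyUy   [U → a k a]
aylakaUyUyUy => aylakaakayUyUy   [U → a k a]
aylakaakayUyUy => aylakaakayakayUy   [U → a k a]
aylakaakayakayUy => aylakaakayakayakay   [U → a k a]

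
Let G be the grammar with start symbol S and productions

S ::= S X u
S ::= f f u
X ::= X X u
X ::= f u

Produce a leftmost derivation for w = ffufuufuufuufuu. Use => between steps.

S => SXu => SXuXu => SXuXuXu => SXuXuXuXu => ffuXuXuXuXu => ffufuuXuXuXu => ffufuufuuXuXu => ffufuufuufuuXu => ffufuufuufuufuu

S => SXu   [S ::= S X u]
SXu => SXuXu   [S ::= S X u]
SXuXu => SXuXuXu   [S ::= S X u]
SXuXuXu => SXuXuXuXu   [S ::= S X u]
SXuXuXuXu => ffuXuXuXuXu   [S ::= f f u]
ffuXuXuXuXu => ffufuuXuXuXu   [X ::= f u]
ffufuuXuXuXu => ffufuufuuXuXu   [X ::= f u]
ffufuufuuXuXu => ffufuufuufuuXu   [X ::= f u]
ffufuufuufuuXu => ffufuufuufuufuu   [X ::= f u]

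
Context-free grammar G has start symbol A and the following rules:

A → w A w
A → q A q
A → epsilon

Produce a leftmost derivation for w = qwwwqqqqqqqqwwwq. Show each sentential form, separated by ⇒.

A⇒qAq⇒qwAwq⇒qwwAwwq⇒qwwwAwwwq⇒qwwwqAqwwwq⇒qwwwqqAqqwwwq⇒qwwwqqqAqqqwwwq⇒qwwwqqqqAqqqqwwwq⇒qwwwqqqqqqqqwwwq

A ⇒ qAq   [A → q A q]
qAq ⇒ qwAwq   [A → w A w]
qwAwq ⇒ qwwAwwq   [A → w A w]
qwwAwwq ⇒ qwwwAwwwq   [A → w A w]
qwwwAwwwq ⇒ qwwwqAqwwwq   [A → q A q]
qwwwqAqwwwq ⇒ qwwwqqAqqwwwq   [A → q A q]
qwwwqqAqqwwwq ⇒ qwwwqqqAqqqwwwq   [A → q A q]
qwwwqqqAqqqwwwq ⇒ qwwwqqqqAqqqqwwwq   [A → q A q]
qwwwqqqqAqqqqwwwq ⇒ qwwwqqqqqqqqwwwq   [A → epsilon]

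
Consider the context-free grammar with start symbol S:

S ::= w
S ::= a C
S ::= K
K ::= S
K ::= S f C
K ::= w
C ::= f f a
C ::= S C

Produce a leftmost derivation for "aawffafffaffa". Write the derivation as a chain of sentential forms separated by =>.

S => aC   [S ::= a C]
aC => aSC   [C ::= S C]
aSC => aKC   [S ::= K]
aKC => aSfCC   [K ::= S f C]
aSfCC => aaCfCC   [S ::= a C]
aaCfCC => aaSCfCC   [C ::= S C]
aaSCfCC => aawCfCC   [S ::= w]
aawCfCC => aawffafCC   [C ::= f f a]
aawffafCC => aawffafffaC   [C ::= f f a]
aawffafffaC => aawffafffaffa   [C ::= f f a]

S => aC => aSC => aKC => aSfCC => aaCfCC => aaSCfCC => aawCfCC => aawffafCC => aawffafffaC => aawffafffaffa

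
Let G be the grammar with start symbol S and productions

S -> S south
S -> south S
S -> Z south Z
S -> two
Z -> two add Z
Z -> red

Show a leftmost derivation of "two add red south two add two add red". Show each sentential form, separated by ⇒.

S ⇒ Z south Z ⇒ two add Z south Z ⇒ two add red south Z ⇒ two add red south two add Z ⇒ two add red south two add two add Z ⇒ two add red south two add two add red

S ⇒ Z south Z   [S -> Z south Z]
Z south Z ⇒ two add Z south Z   [Z -> two add Z]
two add Z south Z ⇒ two add red south Z   [Z -> red]
two add red south Z ⇒ two add red south two add Z   [Z -> two add Z]
two add red south two add Z ⇒ two add red south two add two add Z   [Z -> two add Z]
two add red south two add two add Z ⇒ two add red south two add two add red   [Z -> red]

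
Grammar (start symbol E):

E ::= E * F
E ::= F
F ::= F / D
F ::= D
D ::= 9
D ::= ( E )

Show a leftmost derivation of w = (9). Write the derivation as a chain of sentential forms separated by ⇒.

E ⇒ F ⇒ D ⇒ (E) ⇒ (F) ⇒ (D) ⇒ (9)

E ⇒ F   [E ::= F]
F ⇒ D   [F ::= D]
D ⇒ (E)   [D ::= ( E )]
(E) ⇒ (F)   [E ::= F]
(F) ⇒ (D)   [F ::= D]
(D) ⇒ (9)   [D ::= 9]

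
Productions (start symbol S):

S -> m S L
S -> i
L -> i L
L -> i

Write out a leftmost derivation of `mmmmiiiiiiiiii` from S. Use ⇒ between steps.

S ⇒ mSL ⇒ mmSLL ⇒ mmmSLLL ⇒ mmmmSLLLL ⇒ mmmmiLLLL ⇒ mmmmiiLLLL ⇒ mmmmiiiLLL ⇒ mmmmiiiiLLL ⇒ mmmmiiiiiLLL ⇒ mmmmiiiiiiLLL ⇒ mmmmiiiiiiiLLL ⇒ mmmmiiiiiiiiLL ⇒ mmmmiiiiiiiiiL ⇒ mmmmiiiiiiiiii

S ⇒ mSL   [S -> m S L]
mSL ⇒ mmSLL   [S -> m S L]
mmSLL ⇒ mmmSLLL   [S -> m S L]
mmmSLLL ⇒ mmmmSLLLL   [S -> m S L]
mmmmSLLLL ⇒ mmmmiLLLL   [S -> i]
mmmmiLLLL ⇒ mmmmiiLLLL   [L -> i L]
mmmmiiLLLL ⇒ mmmmiiiLLL   [L -> i]
mmmmiiiLLL ⇒ mmmmiiiiLLL   [L -> i L]
mmmmiiiiLLL ⇒ mmmmiiiiiLLL   [L -> i L]
mmmmiiiiiLLL ⇒ mmmmiiiiiiLLL   [L -> i L]
mmmmiiiiiiLLL ⇒ mmmmiiiiiiiLLL   [L -> i L]
mmmmiiiiiiiLLL ⇒ mmmmiiiiiiiiLL   [L -> i]
mmmmiiiiiiiiLL ⇒ mmmmiiiiiiiiiL   [L -> i]
mmmmiiiiiiiiiL ⇒ mmmmiiiiiiiiii   [L -> i]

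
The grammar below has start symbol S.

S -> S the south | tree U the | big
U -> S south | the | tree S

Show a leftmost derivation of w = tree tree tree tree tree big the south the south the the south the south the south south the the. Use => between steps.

S => tree U the   [S -> tree U the]
tree U the => tree tree S the   [U -> tree S]
tree tree S the => tree tree tree U the the   [S -> tree U the]
tree tree tree U the the => tree tree tree S south the the   [U -> S south]
tree tree tree S south the the => tree tree tree S the south south the the   [S -> S the south]
tree tree tree S the south south the the => tree tree tree S the south the south south the the   [S -> S the south]
tree tree tree S the south the south south the the => tree tree tree S the south the south the south south the the   [S -> S the south]
tree tree tree S the south the south the south south the the => tree tree tree tree U the the south the south the south south the the   [S -> tree U the]
tree tree tree tree U the the south the south the south south the the => tree tree tree tree tree S the the south the south the south south the the   [U -> tree S]
tree tree tree tree tree S the the south the south the south south the the => tree tree tree tree tree S the south the the south the south the south south the the   [S -> S the south]
tree tree tree tree tree S the south the the south the south the south south the the => tree tree tree tree tree S the south the south the the south the south the south south the the   [S -> S the south]
tree tree tree tree tree S the south the south the the south the south the south south the the => tree tree tree tree tree big the south the south the the south the south the south south the the   [S -> big]

S => tree U the => tree tree S the => tree tree tree U the the => tree tree tree S south the the => tree tree tree S the south south the the => tree tree tree S the south the south south the the => tree tree tree S the south the south the south south the the => tree tree tree tree U the the south the south the south south the the => tree tree tree tree tree S the the south the south the south south the the => tree tree tree tree tree S the south the the south the south the south south the the => tree tree tree tree tree S the south the south the the south the south the south south the the => tree tree tree tree tree big the south the south the the south the south the south south the the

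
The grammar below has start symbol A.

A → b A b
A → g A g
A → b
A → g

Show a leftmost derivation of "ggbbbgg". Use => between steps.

A => gAg => ggAgg => ggbAbgg => ggbbbgg

A => gAg   [A → g A g]
gAg => ggAgg   [A → g A g]
ggAgg => ggbAbgg   [A → b A b]
ggbAbgg => ggbbbgg   [A → b]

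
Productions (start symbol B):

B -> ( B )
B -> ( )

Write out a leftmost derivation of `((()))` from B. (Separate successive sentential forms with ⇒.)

B ⇒ (B) ⇒ ((B)) ⇒ ((()))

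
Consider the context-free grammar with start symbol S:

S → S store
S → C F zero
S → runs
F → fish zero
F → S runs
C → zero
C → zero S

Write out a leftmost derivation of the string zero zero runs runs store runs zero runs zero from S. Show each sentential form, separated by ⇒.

S ⇒ C F zero   [S → C F zero]
C F zero ⇒ zero F zero   [C → zero]
zero F zero ⇒ zero S runs zero   [F → S runs]
zero S runs zero ⇒ zero C F zero runs zero   [S → C F zero]
zero C F zero runs zero ⇒ zero zero S F zero runs zero   [C → zero S]
zero zero S F zero runs zero ⇒ zero zero runs F zero runs zero   [S → runs]
zero zero runs F zero runs zero ⇒ zero zero runs S runs zero runs zero   [F → S runs]
zero zero runs S runs zero runs zero ⇒ zero zero runs S store runs zero runs zero   [S → S store]
zero zero runs S store runs zero runs zero ⇒ zero zero runs runs store runs zero runs zero   [S → runs]

S ⇒ C F zero ⇒ zero F zero ⇒ zero S runs zero ⇒ zero C F zero runs zero ⇒ zero zero S F zero runs zero ⇒ zero zero runs F zero runs zero ⇒ zero zero runs S runs zero runs zero ⇒ zero zero runs S store runs zero runs zero ⇒ zero zero runs runs store runs zero runs zero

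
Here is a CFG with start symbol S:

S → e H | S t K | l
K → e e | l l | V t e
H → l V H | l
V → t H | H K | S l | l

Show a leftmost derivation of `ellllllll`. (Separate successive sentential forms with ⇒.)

S⇒eH⇒elVH⇒ellH⇒elllVH⇒ellllH⇒elllllVH⇒elllllSlH⇒elllllllH⇒ellllllll

S ⇒ eH   [S → e H]
eH ⇒ elVH   [H → l V H]
elVH ⇒ ellH   [V → l]
ellH ⇒ elllVH   [H → l V H]
elllVH ⇒ ellllH   [V → l]
ellllH ⇒ elllllVH   [H → l V H]
elllllVH ⇒ elllllSlH   [V → S l]
elllllSlH ⇒ elllllllH   [S → l]
elllllllH ⇒ ellllllll   [H → l]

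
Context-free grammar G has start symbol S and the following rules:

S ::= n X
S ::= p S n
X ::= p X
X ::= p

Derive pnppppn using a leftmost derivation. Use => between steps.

S => pSn   [S ::= p S n]
pSn => pnXn   [S ::= n X]
pnXn => pnpXn   [X ::= p X]
pnpXn => pnppXn   [X ::= p X]
pnppXn => pnpppXn   [X ::= p X]
pnpppXn => pnppppn   [X ::= p]

S=>pSn=>pnXn=>pnpXn=>pnppXn=>pnpppXn=>pnppppn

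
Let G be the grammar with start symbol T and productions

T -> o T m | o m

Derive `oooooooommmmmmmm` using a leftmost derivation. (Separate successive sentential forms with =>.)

T => oTm   [T -> o T m]
oTm => ooTmm   [T -> o T m]
ooTmm => oooTmmm   [T -> o T m]
oooTmmm => ooooTmmmm   [T -> o T m]
ooooTmmmm => oooooTmmmmm   [T -> o T m]
oooooTmmmmm => ooooooTmmmmmm   [T -> o T m]
ooooooTmmmmmm => oooooooTmmmmmmm   [T -> o T m]
oooooooTmmmmmmm => oooooooommmmmmmm   [T -> o m]

T=>oTm=>ooTmm=>oooTmmm=>ooooTmmmm=>oooooTmmmmm=>ooooooTmmmmmm=>oooooooTmmmmmmm=>oooooooommmmmmmm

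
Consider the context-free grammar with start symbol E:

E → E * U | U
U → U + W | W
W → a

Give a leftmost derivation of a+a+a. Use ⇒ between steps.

E ⇒ U ⇒ U+W ⇒ U+W+W ⇒ W+W+W ⇒ a+W+W ⇒ a+a+W ⇒ a+a+a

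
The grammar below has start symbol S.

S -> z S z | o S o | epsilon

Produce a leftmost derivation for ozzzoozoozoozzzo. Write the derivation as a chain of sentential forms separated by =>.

S => oSo   [S -> o S o]
oSo => ozSzo   [S -> z S z]
ozSzo => ozzSzzo   [S -> z S z]
ozzSzzo => ozzzSzzzo   [S -> z S z]
ozzzSzzzo => ozzzoSozzzo   [S -> o S o]
ozzzoSozzzo => ozzzooSoozzzo   [S -> o S o]
ozzzooSoozzzo => ozzzoozSzoozzzo   [S -> z S z]
ozzzoozSzoozzzo => ozzzoozoSozoozzzo   [S -> o S o]
ozzzoozoSozoozzzo => ozzzoozoozoozzzo   [S -> epsilon]

S => oSo => ozSzo => ozzSzzo => ozzzSzzzo => ozzzoSozzzo => ozzzooSoozzzo => ozzzoozSzoozzzo => ozzzoozoSozoozzzo => ozzzoozoozoozzzo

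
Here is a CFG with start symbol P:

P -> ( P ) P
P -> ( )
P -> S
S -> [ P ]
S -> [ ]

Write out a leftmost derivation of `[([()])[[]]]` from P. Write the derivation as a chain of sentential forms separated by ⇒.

P ⇒ S   [P -> S]
S ⇒ [P]   [S -> [ P ]]
[P] ⇒ [(P)P]   [P -> ( P ) P]
[(P)P] ⇒ [(S)P]   [P -> S]
[(S)P] ⇒ [([P])P]   [S -> [ P ]]
[([P])P] ⇒ [([()])P]   [P -> ( )]
[([()])P] ⇒ [([()])S]   [P -> S]
[([()])S] ⇒ [([()])[P]]   [S -> [ P ]]
[([()])[P]] ⇒ [([()])[S]]   [P -> S]
[([()])[S]] ⇒ [([()])[[]]]   [S -> [ ]]

P⇒S⇒[P]⇒[(P)P]⇒[(S)P]⇒[([P])P]⇒[([()])P]⇒[([()])S]⇒[([()])[P]]⇒[([()])[S]]⇒[([()])[[]]]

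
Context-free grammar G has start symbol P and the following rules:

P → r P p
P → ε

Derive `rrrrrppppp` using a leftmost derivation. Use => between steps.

P => rPp   [P → r P p]
rPp => rrPpp   [P → r P p]
rrPpp => rrrPppp   [P → r P p]
rrrPppp => rrrrPpppp   [P → r P p]
rrrrPpppp => rrrrrPppppp   [P → r P p]
rrrrrPppppp => rrrrrppppp   [P → ε]

P => rPp => rrPpp => rrrPppp => rrrrPpppp => rrrrrPppppp => rrrrrppppp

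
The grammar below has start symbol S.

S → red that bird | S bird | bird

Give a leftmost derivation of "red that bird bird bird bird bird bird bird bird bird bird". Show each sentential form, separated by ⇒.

S ⇒ S bird ⇒ S bird bird ⇒ S bird bird bird ⇒ S bird bird bird bird ⇒ S bird bird bird bird bird ⇒ S bird bird bird bird bird bird ⇒ S bird bird bird bird bird bird bird ⇒ S bird bird bird bird bird bird bird bird ⇒ S bird bird bird bird bird bird bird bird bird ⇒ red that bird bird bird bird bird bird bird bird bird bird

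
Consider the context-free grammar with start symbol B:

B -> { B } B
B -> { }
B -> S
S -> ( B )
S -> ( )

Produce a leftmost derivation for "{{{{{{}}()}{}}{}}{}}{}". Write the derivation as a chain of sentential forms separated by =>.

B=>{B}B=>{{B}B}B=>{{{B}B}B}B=>{{{{B}B}B}B}B=>{{{{{B}B}B}B}B}B=>{{{{{{}}B}B}B}B}B=>{{{{{{}}S}B}B}B}B=>{{{{{{}}()}B}B}B}B=>{{{{{{}}()}{}}B}B}B=>{{{{{{}}()}{}}{}}B}B=>{{{{{{}}()}{}}{}}{}}B=>{{{{{{}}()}{}}{}}{}}{}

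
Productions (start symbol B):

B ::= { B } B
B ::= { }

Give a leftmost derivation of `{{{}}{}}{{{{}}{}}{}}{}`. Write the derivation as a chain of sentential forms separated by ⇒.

B ⇒ {B}B   [B ::= { B } B]
{B}B ⇒ {{B}B}B   [B ::= { B } B]
{{B}B}B ⇒ {{{}}B}B   [B ::= { }]
{{{}}B}B ⇒ {{{}}{}}B   [B ::= { }]
{{{}}{}}B ⇒ {{{}}{}}{B}B   [B ::= { B } B]
{{{}}{}}{B}B ⇒ {{{}}{}}{{B}B}B   [B ::= { B } B]
{{{}}{}}{{B}B}B ⇒ {{{}}{}}{{{B}B}B}B   [B ::= { B } B]
{{{}}{}}{{{B}B}B}B ⇒ {{{}}{}}{{{{}}B}B}B   [B ::= { }]
{{{}}{}}{{{{}}B}B}B ⇒ {{{}}{}}{{{{}}{}}B}B   [B ::= { }]
{{{}}{}}{{{{}}{}}B}B ⇒ {{{}}{}}{{{{}}{}}{}}B   [B ::= { }]
{{{}}{}}{{{{}}{}}{}}B ⇒ {{{}}{}}{{{{}}{}}{}}{}   [B ::= { }]

B ⇒ {B}B ⇒ {{B}B}B ⇒ {{{}}B}B ⇒ {{{}}{}}B ⇒ {{{}}{}}{B}B ⇒ {{{}}{}}{{B}B}B ⇒ {{{}}{}}{{{B}B}B}B ⇒ {{{}}{}}{{{{}}B}B}B ⇒ {{{}}{}}{{{{}}{}}B}B ⇒ {{{}}{}}{{{{}}{}}{}}B ⇒ {{{}}{}}{{{{}}{}}{}}{}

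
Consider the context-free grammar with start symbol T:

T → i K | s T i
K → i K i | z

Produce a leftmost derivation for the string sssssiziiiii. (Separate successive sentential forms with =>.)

T => sTi   [T → s T i]
sTi => ssTii   [T → s T i]
ssTii => sssTiii   [T → s T i]
sssTiii => ssssTiiii   [T → s T i]
ssssTiiii => sssssTiiiii   [T → s T i]
sssssTiiiii => sssssiKiiiii   [T → i K]
sssssiKiiiii => sssssiziiiii   [K → z]

T => sTi => ssTii => sssTiii => ssssTiiii => sssssTiiiii => sssssiKiiiii => sssssiziiiii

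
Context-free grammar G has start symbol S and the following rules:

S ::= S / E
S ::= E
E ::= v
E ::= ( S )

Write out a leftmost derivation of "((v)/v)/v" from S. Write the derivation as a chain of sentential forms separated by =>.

S=>S/E=>E/E=>(S)/E=>(S/E)/E=>(E/E)/E=>((S)/E)/E=>((E)/E)/E=>((v)/E)/E=>((v)/v)/E=>((v)/v)/v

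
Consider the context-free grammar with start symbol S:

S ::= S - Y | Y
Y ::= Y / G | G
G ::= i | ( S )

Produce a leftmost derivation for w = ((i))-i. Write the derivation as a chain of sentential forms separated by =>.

S => S-Y => Y-Y => G-Y => (S)-Y => (Y)-Y => (G)-Y => ((S))-Y => ((Y))-Y => ((G))-Y => ((i))-Y => ((i))-G => ((i))-i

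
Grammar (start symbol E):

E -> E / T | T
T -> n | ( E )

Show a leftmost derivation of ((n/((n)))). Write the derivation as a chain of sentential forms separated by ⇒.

E⇒T⇒(E)⇒(T)⇒((E))⇒((E/T))⇒((T/T))⇒((n/T))⇒((n/(E)))⇒((n/(T)))⇒((n/((E))))⇒((n/((T))))⇒((n/((n))))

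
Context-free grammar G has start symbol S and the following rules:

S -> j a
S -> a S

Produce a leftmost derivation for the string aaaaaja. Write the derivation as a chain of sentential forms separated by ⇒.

S ⇒ aS   [S -> a S]
aS ⇒ aaS   [S -> a S]
aaS ⇒ aaaS   [S -> a S]
aaaS ⇒ aaaaS   [S -> a S]
aaaaS ⇒ aaaaaS   [S -> a S]
aaaaaS ⇒ aaaaaja   [S -> j a]

S ⇒ aS ⇒ aaS ⇒ aaaS ⇒ aaaaS ⇒ aaaaaS ⇒ aaaaaja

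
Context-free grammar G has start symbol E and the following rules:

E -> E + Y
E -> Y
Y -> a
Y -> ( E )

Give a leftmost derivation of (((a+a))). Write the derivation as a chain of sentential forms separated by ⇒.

E⇒Y⇒(E)⇒(Y)⇒((E))⇒((Y))⇒(((E)))⇒(((E+Y)))⇒(((Y+Y)))⇒(((a+Y)))⇒(((a+a)))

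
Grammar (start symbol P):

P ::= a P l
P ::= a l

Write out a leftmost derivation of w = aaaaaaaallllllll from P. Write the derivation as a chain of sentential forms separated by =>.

P => aPl => aaPll => aaaPlll => aaaaPllll => aaaaaPlllll => aaaaaaPllllll => aaaaaaaPlllllll => aaaaaaaallllllll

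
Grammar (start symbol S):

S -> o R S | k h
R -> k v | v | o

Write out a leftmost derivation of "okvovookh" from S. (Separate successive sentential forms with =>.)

S => oRS   [S -> o R S]
oRS => okvS   [R -> k v]
okvS => okvoRS   [S -> o R S]
okvoRS => okvovS   [R -> v]
okvovS => okvovoRS   [S -> o R S]
okvovoRS => okvovooS   [R -> o]
okvovooS => okvovookh   [S -> k h]

S => oRS => okvS => okvoRS => okvovS => okvovoRS => okvovooS => okvovookh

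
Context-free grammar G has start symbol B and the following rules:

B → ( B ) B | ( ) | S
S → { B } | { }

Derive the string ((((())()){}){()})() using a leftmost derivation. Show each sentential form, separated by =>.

B => (B)B => ((B)B)B => (((B)B)B)B => ((((B)B)B)B)B => ((((())B)B)B)B => ((((())())B)B)B => ((((())())S)B)B => ((((())()){})B)B => ((((())()){})S)B => ((((())()){}){B})B => ((((())()){}){()})B => ((((())()){}){()})()

B => (B)B   [B → ( B ) B]
(B)B => ((B)B)B   [B → ( B ) B]
((B)B)B => (((B)B)B)B   [B → ( B ) B]
(((B)B)B)B => ((((B)B)B)B)B   [B → ( B ) B]
((((B)B)B)B)B => ((((())B)B)B)B   [B → ( )]
((((())B)B)B)B => ((((())())B)B)B   [B → ( )]
((((())())B)B)B => ((((())())S)B)B   [B → S]
((((())())S)B)B => ((((())()){})B)B   [S → { }]
((((())()){})B)B => ((((())()){})S)B   [B → S]
((((())()){})S)B => ((((())()){}){B})B   [S → { B }]
((((())()){}){B})B => ((((())()){}){()})B   [B → ( )]
((((())()){}){()})B => ((((())()){}){()})()   [B → ( )]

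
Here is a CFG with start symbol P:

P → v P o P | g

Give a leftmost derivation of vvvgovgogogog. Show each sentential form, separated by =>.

P => vPoP   [P → v P o P]
vPoP => vvPoPoP   [P → v P o P]
vvPoPoP => vvvPoPoPoP   [P → v P o P]
vvvPoPoPoP => vvvgoPoPoP   [P → g]
vvvgoPoPoP => vvvgovPoPoPoP   [P → v P o P]
vvvgovPoPoPoP => vvvgovgoPoPoP   [P → g]
vvvgovgoPoPoP => vvvgovgogoPoP   [P → g]
vvvgovgogoPoP => vvvgovgogogoP   [P → g]
vvvgovgogogoP => vvvgovgogogog   [P → g]

P=>vPoP=>vvPoPoP=>vvvPoPoPoP=>vvvgoPoPoP=>vvvgovPoPoPoP=>vvvgovgoPoPoP=>vvvgovgogoPoP=>vvvgovgogogoP=>vvvgovgogogog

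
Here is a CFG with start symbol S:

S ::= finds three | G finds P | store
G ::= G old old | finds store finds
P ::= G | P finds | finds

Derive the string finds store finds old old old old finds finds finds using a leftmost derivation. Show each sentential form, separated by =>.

S => G finds P => G old old finds P => G old old old old finds P => finds store finds old old old old finds P => finds store finds old old old old finds P finds => finds store finds old old old old finds finds finds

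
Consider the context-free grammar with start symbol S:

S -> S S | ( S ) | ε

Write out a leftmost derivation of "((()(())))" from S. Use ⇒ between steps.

S ⇒ SS ⇒ (S)S ⇒ ((S))S ⇒ ((SS))S ⇒ (((S)S))S ⇒ ((()S))S ⇒ ((()SS))S ⇒ ((()(S)S))S ⇒ ((()((S))S))S ⇒ ((()(())S))S ⇒ ((()(())))S ⇒ ((()(())))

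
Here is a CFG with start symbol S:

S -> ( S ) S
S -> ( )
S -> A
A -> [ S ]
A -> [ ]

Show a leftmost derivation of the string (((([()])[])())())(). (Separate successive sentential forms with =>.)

S => (S)S => ((S)S)S => (((S)S)S)S => ((((S)S)S)S)S => ((((A)S)S)S)S => (((([S])S)S)S)S => (((([()])S)S)S)S => (((([()])A)S)S)S => (((([()])[])S)S)S => (((([()])[])())S)S => (((([()])[])())())S => (((([()])[])())())()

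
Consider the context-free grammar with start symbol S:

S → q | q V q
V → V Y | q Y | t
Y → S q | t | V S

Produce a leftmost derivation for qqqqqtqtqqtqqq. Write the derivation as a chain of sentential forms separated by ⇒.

S ⇒ qVq   [S → q V q]
qVq ⇒ qqYq   [V → q Y]
qqYq ⇒ qqSqq   [Y → S q]
qqSqq ⇒ qqqVqqq   [S → q V q]
qqqVqqq ⇒ qqqVYqqq   [V → V Y]
qqqVYqqq ⇒ qqqqYYqqq   [V → q Y]
qqqqYYqqq ⇒ qqqqVSYqqq   [Y → V S]
qqqqVSYqqq ⇒ qqqqqYSYqqq   [V → q Y]
qqqqqYSYqqq ⇒ qqqqqVSSYqqq   [Y → V S]
qqqqqVSSYqqq ⇒ qqqqqtSSYqqq   [V → t]
qqqqqtSSYqqq ⇒ qqqqqtqVqSYqqq   [S → q V q]
qqqqqtqVqSYqqq ⇒ qqqqqtqtqSYqqq   [V → t]
qqqqqtqtqSYqqq ⇒ qqqqqtqtqqYqqq   [S → q]
qqqqqtqtqqYqqq ⇒ qqqqqtqtqqtqqq   [Y → t]

S⇒qVq⇒qqYq⇒qqSqq⇒qqqVqqq⇒qqqVYqqq⇒qqqqYYqqq⇒qqqqVSYqqq⇒qqqqqYSYqqq⇒qqqqqVSSYqqq⇒qqqqqtSSYqqq⇒qqqqqtqVqSYqqq⇒qqqqqtqtqSYqqq⇒qqqqqtqtqqYqqq⇒qqqqqtqtqqtqqq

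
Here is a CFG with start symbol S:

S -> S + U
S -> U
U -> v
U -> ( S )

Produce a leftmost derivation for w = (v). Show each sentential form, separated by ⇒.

S ⇒ U ⇒ (S) ⇒ (U) ⇒ (v)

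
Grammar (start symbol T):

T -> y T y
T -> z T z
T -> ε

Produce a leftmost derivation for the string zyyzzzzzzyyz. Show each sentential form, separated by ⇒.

T ⇒ zTz   [T -> z T z]
zTz ⇒ zyTyz   [T -> y T y]
zyTyz ⇒ zyyTyyz   [T -> y T y]
zyyTyyz ⇒ zyyzTzyyz   [T -> z T z]
zyyzTzyyz ⇒ zyyzzTzzyyz   [T -> z T z]
zyyzzTzzyyz ⇒ zyyzzzTzzzyyz   [T -> z T z]
zyyzzzTzzzyyz ⇒ zyyzzzzzzyyz   [T -> ε]

T ⇒ zTz ⇒ zyTyz ⇒ zyyTyyz ⇒ zyyzTzyyz ⇒ zyyzzTzzyyz ⇒ zyyzzzTzzzyyz ⇒ zyyzzzzzzyyz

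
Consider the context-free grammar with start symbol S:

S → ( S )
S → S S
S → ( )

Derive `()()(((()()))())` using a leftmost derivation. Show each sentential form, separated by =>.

S => SS   [S → S S]
SS => SSS   [S → S S]
SSS => ()SS   [S → ( )]
()SS => ()()S   [S → ( )]
()()S => ()()(S)   [S → ( S )]
()()(S) => ()()(SS)   [S → S S]
()()(SS) => ()()((S)S)   [S → ( S )]
()()((S)S) => ()()(((S))S)   [S → ( S )]
()()(((S))S) => ()()(((SS))S)   [S → S S]
()()(((SS))S) => ()()(((()S))S)   [S → ( )]
()()(((()S))S) => ()()(((()()))S)   [S → ( )]
()()(((()()))S) => ()()(((()()))())   [S → ( )]

S=>SS=>SSS=>()SS=>()()S=>()()(S)=>()()(SS)=>()()((S)S)=>()()(((S))S)=>()()(((SS))S)=>()()(((()S))S)=>()()(((()()))S)=>()()(((()()))())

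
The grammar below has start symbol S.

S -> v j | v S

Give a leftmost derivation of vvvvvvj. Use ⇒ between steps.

S ⇒ vS ⇒ vvS ⇒ vvvS ⇒ vvvvS ⇒ vvvvvS ⇒ vvvvvvj

S ⇒ vS   [S -> v S]
vS ⇒ vvS   [S -> v S]
vvS ⇒ vvvS   [S -> v S]
vvvS ⇒ vvvvS   [S -> v S]
vvvvS ⇒ vvvvvS   [S -> v S]
vvvvvS ⇒ vvvvvvj   [S -> v j]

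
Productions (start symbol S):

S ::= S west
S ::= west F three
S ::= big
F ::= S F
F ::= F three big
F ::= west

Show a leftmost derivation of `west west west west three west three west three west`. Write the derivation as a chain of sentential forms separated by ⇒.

S ⇒ S west ⇒ west F three west ⇒ west S F three west ⇒ west west F three F three west ⇒ west west S F three F three west ⇒ west west west F three F three F three west ⇒ west west west west three F three F three west ⇒ west west west west three west three F three west ⇒ west west west west three west three west three west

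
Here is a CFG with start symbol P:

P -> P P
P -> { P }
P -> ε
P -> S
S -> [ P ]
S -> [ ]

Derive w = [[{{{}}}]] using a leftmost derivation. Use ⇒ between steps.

P ⇒ S   [P -> S]
S ⇒ [P]   [S -> [ P ]]
[P] ⇒ [S]   [P -> S]
[S] ⇒ [[P]]   [S -> [ P ]]
[[P]] ⇒ [[{P}]]   [P -> { P }]
[[{P}]] ⇒ [[{{P}}]]   [P -> { P }]
[[{{P}}]] ⇒ [[{{PP}}]]   [P -> P P]
[[{{PP}}]] ⇒ [[{{{P}P}}]]   [P -> { P }]
[[{{{P}P}}]] ⇒ [[{{{}P}}]]   [P -> ε]
[[{{{}P}}]] ⇒ [[{{{}}}]]   [P -> ε]

P ⇒ S ⇒ [P] ⇒ [S] ⇒ [[P]] ⇒ [[{P}]] ⇒ [[{{P}}]] ⇒ [[{{PP}}]] ⇒ [[{{{P}P}}]] ⇒ [[{{{}P}}]] ⇒ [[{{{}}}]]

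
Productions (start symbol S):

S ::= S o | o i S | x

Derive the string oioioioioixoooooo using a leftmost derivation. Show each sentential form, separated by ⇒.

S ⇒ oiS ⇒ oioiS ⇒ oioiSo ⇒ oioiSoo ⇒ oioioiSoo ⇒ oioioiSooo ⇒ oioioioiSooo ⇒ oioioioioiSooo ⇒ oioioioioiSoooo ⇒ oioioioioiSooooo ⇒ oioioioioiSoooooo ⇒ oioioioioixoooooo

S ⇒ oiS   [S ::= o i S]
oiS ⇒ oioiS   [S ::= o i S]
oioiS ⇒ oioiSo   [S ::= S o]
oioiSo ⇒ oioiSoo   [S ::= S o]
oioiSoo ⇒ oioioiSoo   [S ::= o i S]
oioioiSoo ⇒ oioioiSooo   [S ::= S o]
oioioiSooo ⇒ oioioioiSooo   [S ::= o i S]
oioioioiSooo ⇒ oioioioioiSooo   [S ::= o i S]
oioioioioiSooo ⇒ oioioioioiSoooo   [S ::= S o]
oioioioioiSoooo ⇒ oioioioioiSooooo   [S ::= S o]
oioioioioiSooooo ⇒ oioioioioiSoooooo   [S ::= S o]
oioioioioiSoooooo ⇒ oioioioioixoooooo   [S ::= x]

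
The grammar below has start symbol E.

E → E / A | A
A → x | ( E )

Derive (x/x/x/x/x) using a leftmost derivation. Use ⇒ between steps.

E ⇒ A ⇒ (E) ⇒ (E/A) ⇒ (E/A/A) ⇒ (E/A/A/A) ⇒ (E/A/A/A/A) ⇒ (A/A/A/A/A) ⇒ (x/A/A/A/A) ⇒ (x/x/A/A/A) ⇒ (x/x/x/A/A) ⇒ (x/x/x/x/A) ⇒ (x/x/x/x/x)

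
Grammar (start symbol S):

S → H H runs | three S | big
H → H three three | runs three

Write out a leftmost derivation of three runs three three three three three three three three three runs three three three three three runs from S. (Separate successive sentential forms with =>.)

S => three S => three H H runs => three H three three H runs => three H three three three three H runs => three H three three three three three three H runs => three H three three three three three three three three H runs => three runs three three three three three three three three three H runs => three runs three three three three three three three three three H three three runs => three runs three three three three three three three three three H three three three three runs => three runs three three three three three three three three three runs three three three three three runs

S => three S   [S → three S]
three S => three H H runs   [S → H H runs]
three H H runs => three H three three H runs   [H → H three three]
three H three three H runs => three H three three three three H runs   [H → H three three]
three H three three three three H runs => three H three three three three three three H runs   [H → H three three]
three H three three three three three three H runs => three H three three three three three three three three H runs   [H → H three three]
three H three three three three three three three three H runs => three runs three three three three three three three three three H runs   [H → runs three]
three runs three three three three three three three three three H runs => three runs three three three three three three three three three H three three runs   [H → H three three]
three runs three three three three three three three three three H three three runs => three runs three three three three three three three three three H three three three three runs   [H → H three three]
three runs three three three three three three three three three H three three three three runs => three runs three three three three three three three three three runs three three three three three runs   [H → runs three]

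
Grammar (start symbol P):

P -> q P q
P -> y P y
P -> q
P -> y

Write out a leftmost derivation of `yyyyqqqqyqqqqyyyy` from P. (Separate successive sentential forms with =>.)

P=>yPy=>yyPyy=>yyyPyyy=>yyyyPyyyy=>yyyyqPqyyyy=>yyyyqqPqqyyyy=>yyyyqqqPqqqyyyy=>yyyyqqqqPqqqqyyyy=>yyyyqqqqyqqqqyyyy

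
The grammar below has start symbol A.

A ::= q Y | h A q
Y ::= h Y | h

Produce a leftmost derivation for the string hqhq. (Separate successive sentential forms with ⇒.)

A ⇒ hAq   [A ::= h A q]
hAq ⇒ hqYq   [A ::= q Y]
hqYq ⇒ hqhq   [Y ::= h]

A⇒hAq⇒hqYq⇒hqhq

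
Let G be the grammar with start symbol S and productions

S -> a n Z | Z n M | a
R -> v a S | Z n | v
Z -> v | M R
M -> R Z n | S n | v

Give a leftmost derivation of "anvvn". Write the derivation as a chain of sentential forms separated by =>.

S => anZ => anMR => anvR => anvZn => anvvn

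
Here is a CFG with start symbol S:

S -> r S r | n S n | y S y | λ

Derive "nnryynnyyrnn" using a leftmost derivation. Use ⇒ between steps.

S ⇒ nSn ⇒ nnSnn ⇒ nnrSrnn ⇒ nnrySyrnn ⇒ nnryySyyrnn ⇒ nnryynSnyyrnn ⇒ nnryynnyyrnn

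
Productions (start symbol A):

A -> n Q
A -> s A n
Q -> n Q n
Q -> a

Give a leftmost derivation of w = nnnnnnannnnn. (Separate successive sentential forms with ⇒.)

A ⇒ nQ   [A -> n Q]
nQ ⇒ nnQn   [Q -> n Q n]
nnQn ⇒ nnnQnn   [Q -> n Q n]
nnnQnn ⇒ nnnnQnnn   [Q -> n Q n]
nnnnQnnn ⇒ nnnnnQnnnn   [Q -> n Q n]
nnnnnQnnnn ⇒ nnnnnnQnnnnn   [Q -> n Q n]
nnnnnnQnnnnn ⇒ nnnnnnannnnn   [Q -> a]

A ⇒ nQ ⇒ nnQn ⇒ nnnQnn ⇒ nnnnQnnn ⇒ nnnnnQnnnn ⇒ nnnnnnQnnnnn ⇒ nnnnnnannnnn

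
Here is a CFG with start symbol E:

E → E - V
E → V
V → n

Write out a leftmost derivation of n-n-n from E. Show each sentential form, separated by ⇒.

E⇒E-V⇒E-V-V⇒V-V-V⇒n-V-V⇒n-n-V⇒n-n-n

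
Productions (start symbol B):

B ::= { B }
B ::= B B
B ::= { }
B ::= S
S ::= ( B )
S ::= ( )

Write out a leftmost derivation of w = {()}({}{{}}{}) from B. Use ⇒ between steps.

B ⇒ BB ⇒ {B}B ⇒ {S}B ⇒ {()}B ⇒ {()}S ⇒ {()}(B) ⇒ {()}(BB) ⇒ {()}({}B) ⇒ {()}({}BB) ⇒ {()}({}{B}B) ⇒ {()}({}{{}}B) ⇒ {()}({}{{}}{})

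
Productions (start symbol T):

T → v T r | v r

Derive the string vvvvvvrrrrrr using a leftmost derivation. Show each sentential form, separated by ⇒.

T ⇒ vTr ⇒ vvTrr ⇒ vvvTrrr ⇒ vvvvTrrrr ⇒ vvvvvTrrrrr ⇒ vvvvvvrrrrrr

T ⇒ vTr   [T → v T r]
vTr ⇒ vvTrr   [T → v T r]
vvTrr ⇒ vvvTrrr   [T → v T r]
vvvTrrr ⇒ vvvvTrrrr   [T → v T r]
vvvvTrrrr ⇒ vvvvvTrrrrr   [T → v T r]
vvvvvTrrrrr ⇒ vvvvvvrrrrrr   [T → v r]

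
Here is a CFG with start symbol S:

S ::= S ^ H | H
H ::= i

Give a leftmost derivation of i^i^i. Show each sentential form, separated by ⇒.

S⇒S^H⇒S^H^H⇒H^H^H⇒i^H^H⇒i^i^H⇒i^i^i

S ⇒ S^H   [S ::= S ^ H]
S^H ⇒ S^H^H   [S ::= S ^ H]
S^H^H ⇒ H^H^H   [S ::= H]
H^H^H ⇒ i^H^H   [H ::= i]
i^H^H ⇒ i^i^H   [H ::= i]
i^i^H ⇒ i^i^i   [H ::= i]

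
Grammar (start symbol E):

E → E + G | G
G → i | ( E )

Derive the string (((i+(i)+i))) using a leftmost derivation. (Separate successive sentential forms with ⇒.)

E⇒G⇒(E)⇒(G)⇒((E))⇒((G))⇒(((E)))⇒(((E+G)))⇒(((E+G+G)))⇒(((G+G+G)))⇒(((i+G+G)))⇒(((i+(E)+G)))⇒(((i+(G)+G)))⇒(((i+(i)+G)))⇒(((i+(i)+i)))

E ⇒ G   [E → G]
G ⇒ (E)   [G → ( E )]
(E) ⇒ (G)   [E → G]
(G) ⇒ ((E))   [G → ( E )]
((E)) ⇒ ((G))   [E → G]
((G)) ⇒ (((E)))   [G → ( E )]
(((E))) ⇒ (((E+G)))   [E → E + G]
(((E+G))) ⇒ (((E+G+G)))   [E → E + G]
(((E+G+G))) ⇒ (((G+G+G)))   [E → G]
(((G+G+G))) ⇒ (((i+G+G)))   [G → i]
(((i+G+G))) ⇒ (((i+(E)+G)))   [G → ( E )]
(((i+(E)+G))) ⇒ (((i+(G)+G)))   [E → G]
(((i+(G)+G))) ⇒ (((i+(i)+G)))   [G → i]
(((i+(i)+G))) ⇒ (((i+(i)+i)))   [G → i]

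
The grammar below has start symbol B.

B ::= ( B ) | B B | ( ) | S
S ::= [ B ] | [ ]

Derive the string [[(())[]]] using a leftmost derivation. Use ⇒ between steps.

B ⇒ S   [B ::= S]
S ⇒ [B]   [S ::= [ B ]]
[B] ⇒ [S]   [B ::= S]
[S] ⇒ [[B]]   [S ::= [ B ]]
[[B]] ⇒ [[BB]]   [B ::= B B]
[[BB]] ⇒ [[(B)B]]   [B ::= ( B )]
[[(B)B]] ⇒ [[(())B]]   [B ::= ( )]
[[(())B]] ⇒ [[(())S]]   [B ::= S]
[[(())S]] ⇒ [[(())[]]]   [S ::= [ ]]

B⇒S⇒[B]⇒[S]⇒[[B]]⇒[[BB]]⇒[[(B)B]]⇒[[(())B]]⇒[[(())S]]⇒[[(())[]]]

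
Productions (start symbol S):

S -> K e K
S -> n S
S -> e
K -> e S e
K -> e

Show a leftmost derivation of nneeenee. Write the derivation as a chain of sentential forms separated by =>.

S => nS   [S -> n S]
nS => nnS   [S -> n S]
nnS => nnKeK   [S -> K e K]
nnKeK => nneeK   [K -> e]
nneeK => nneeeSe   [K -> e S e]
nneeeSe => nneeenSe   [S -> n S]
nneeenSe => nneeenee   [S -> e]

S=>nS=>nnS=>nnKeK=>nneeK=>nneeeSe=>nneeenSe=>nneeenee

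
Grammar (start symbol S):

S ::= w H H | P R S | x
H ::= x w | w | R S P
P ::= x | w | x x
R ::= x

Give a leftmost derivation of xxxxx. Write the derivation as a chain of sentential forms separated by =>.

S=>PRS=>xRS=>xxS=>xxPRS=>xxxRS=>xxxxS=>xxxxx

S => PRS   [S ::= P R S]
PRS => xRS   [P ::= x]
xRS => xxS   [R ::= x]
xxS => xxPRS   [S ::= P R S]
xxPRS => xxxRS   [P ::= x]
xxxRS => xxxxS   [R ::= x]
xxxxS => xxxxx   [S ::= x]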